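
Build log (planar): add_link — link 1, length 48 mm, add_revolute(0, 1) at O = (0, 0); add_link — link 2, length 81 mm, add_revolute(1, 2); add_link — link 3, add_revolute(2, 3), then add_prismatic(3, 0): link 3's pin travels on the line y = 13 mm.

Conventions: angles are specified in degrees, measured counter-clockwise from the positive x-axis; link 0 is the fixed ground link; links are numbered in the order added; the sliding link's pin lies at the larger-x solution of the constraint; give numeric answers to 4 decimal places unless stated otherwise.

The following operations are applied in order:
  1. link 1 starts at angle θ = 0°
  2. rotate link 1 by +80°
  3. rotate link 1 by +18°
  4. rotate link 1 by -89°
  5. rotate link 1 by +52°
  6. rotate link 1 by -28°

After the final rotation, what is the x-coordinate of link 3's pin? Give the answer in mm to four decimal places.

geometry: r = 48 mm, L = 81 mm, e = 13 mm; θ starts at 0°
rotate link 1 by +80°: θ ← 0° +80° = 80°
rotate link 1 by +18°: θ ← 80° +18° = 98°
rotate link 1 by -89°: θ ← 98° -89° = 9°
rotate link 1 by +52°: θ ← 9° +52° = 61°
rotate link 1 by -28°: θ ← 61° -28° = 33°
crank pin P = (r cos θ, r sin θ) = (40.256187, 26.142674)
h = r sin θ − e = 26.142674 − 13 = 13.142674
x = r cos θ + √(L² − h²) = 40.256187 + 79.926655 = 120.182842

120.1828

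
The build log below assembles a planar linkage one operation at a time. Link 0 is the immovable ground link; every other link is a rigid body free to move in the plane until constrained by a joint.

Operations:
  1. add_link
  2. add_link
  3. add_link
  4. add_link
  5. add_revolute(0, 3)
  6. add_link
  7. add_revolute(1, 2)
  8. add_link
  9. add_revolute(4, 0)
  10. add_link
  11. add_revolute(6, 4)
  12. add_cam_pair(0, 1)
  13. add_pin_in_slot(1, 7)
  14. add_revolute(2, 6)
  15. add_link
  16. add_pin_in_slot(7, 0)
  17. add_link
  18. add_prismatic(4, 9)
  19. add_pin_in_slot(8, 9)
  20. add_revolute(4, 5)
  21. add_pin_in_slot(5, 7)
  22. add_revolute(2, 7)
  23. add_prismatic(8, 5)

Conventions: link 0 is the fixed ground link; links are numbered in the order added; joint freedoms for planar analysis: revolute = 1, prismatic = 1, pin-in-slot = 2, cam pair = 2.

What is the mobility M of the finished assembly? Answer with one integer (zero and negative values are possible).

ground; <1,0,0>
#1 <2,0,0>
#2 <3,0,0>
#3 <4,0,0>
#4 <5,0,0>
R:0↔3 J1 <5,1,0>
#5 <6,1,0>
R:1↔2 J1 <6,2,0>
#6 <7,2,0>
R:4↔0 J1 <7,3,0>
#7 <8,3,0>
R:6↔4 J1 <8,4,0>
C:0↔1 J2 <8,4,1>
PS:1↔7 J2 <8,4,2>
R:2↔6 J1 <8,5,2>
#8 <9,5,2>
PS:7↔0 J2 <9,5,3>
#9 <10,5,3>
P:4↔9 J1 <10,6,3>
PS:8↔9 J2 <10,6,4>
R:4↔5 J1 <10,7,4>
PS:5↔7 J2 <10,7,5>
R:2↔7 J1 <10,8,5>
P:8↔5 J1 <10,9,5>
3×9 − 2×9 − 1×5 = 4

M = 4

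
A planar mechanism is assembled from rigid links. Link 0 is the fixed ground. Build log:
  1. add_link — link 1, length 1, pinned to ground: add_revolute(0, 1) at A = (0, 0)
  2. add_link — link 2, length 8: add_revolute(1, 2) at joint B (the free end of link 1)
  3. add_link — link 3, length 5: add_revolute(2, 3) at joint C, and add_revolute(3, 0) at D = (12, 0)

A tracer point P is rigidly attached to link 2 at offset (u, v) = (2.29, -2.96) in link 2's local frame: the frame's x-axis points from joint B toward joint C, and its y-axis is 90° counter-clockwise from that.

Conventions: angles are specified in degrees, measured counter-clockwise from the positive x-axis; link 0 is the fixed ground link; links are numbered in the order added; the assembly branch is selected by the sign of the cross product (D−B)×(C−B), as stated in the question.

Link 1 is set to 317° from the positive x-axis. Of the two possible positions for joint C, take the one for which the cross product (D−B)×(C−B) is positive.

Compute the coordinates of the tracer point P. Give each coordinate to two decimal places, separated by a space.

A=(0,0), D=(12.00,0)
B = A + 1.00·(cos317°, sin317°) = (0.7314, -0.6820)
|BD| = 11.2893
circle(B,8.00) ∩ circle(D,5.00): a=7.3719, h=3.1072
  candidates: C₊=(7.9021,2.8649) cross=35.078; C₋=(8.2775,-3.3382) cross=-35.078
  branch + wants cross > 0 → take C=(7.9021,2.8649) (cross=35.078)
ex = (C−B)/|BC| = (0.8963,0.4434); ey = (-0.4434,0.8963)
P = B + 2.29·ex + -2.96·ey = (4.0963,-2.3199)

4.10 -2.32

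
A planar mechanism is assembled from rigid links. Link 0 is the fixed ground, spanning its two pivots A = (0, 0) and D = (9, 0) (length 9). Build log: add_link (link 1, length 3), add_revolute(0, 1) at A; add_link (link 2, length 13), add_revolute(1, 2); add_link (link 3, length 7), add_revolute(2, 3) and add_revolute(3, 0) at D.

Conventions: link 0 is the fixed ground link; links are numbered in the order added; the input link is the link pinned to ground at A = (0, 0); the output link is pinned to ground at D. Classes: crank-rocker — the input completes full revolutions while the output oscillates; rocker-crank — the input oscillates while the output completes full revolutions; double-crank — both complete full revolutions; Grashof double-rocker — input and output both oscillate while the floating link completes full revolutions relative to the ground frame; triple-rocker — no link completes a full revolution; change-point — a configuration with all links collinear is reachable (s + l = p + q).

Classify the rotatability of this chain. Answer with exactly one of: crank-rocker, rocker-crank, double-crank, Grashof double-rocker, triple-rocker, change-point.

lengths: ground=9, input=3, coupler=13, output=7
sorted: s=3 (shortest), l=13 (longest), p+q=16
s + l = 16 vs p + q = 16
s + l = p + q → change-point (collinear configuration reachable)

change-point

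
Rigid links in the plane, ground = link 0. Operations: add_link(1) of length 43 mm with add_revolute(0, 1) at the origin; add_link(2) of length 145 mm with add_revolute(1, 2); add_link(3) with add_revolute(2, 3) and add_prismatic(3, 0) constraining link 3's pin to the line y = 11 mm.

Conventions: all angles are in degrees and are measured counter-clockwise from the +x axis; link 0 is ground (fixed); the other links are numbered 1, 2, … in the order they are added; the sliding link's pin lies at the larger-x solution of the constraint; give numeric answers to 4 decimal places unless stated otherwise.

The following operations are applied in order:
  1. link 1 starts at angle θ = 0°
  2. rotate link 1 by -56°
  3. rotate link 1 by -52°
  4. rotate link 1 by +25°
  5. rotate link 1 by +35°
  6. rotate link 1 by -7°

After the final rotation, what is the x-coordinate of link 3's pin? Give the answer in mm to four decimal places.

geometry: r = 43 mm, L = 145 mm, e = 11 mm; θ starts at 0°
rotate link 1 by -56°: θ ← 0° -56° = -56°
rotate link 1 by -52°: θ ← -56° -52° = -108°
rotate link 1 by +25°: θ ← -108° +25° = -83°
rotate link 1 by +35°: θ ← -83° +35° = -48°
rotate link 1 by -7°: θ ← -48° -7° = -55°
crank pin P = (r cos θ, r sin θ) = (24.663787, -35.223538)
h = r sin θ − e = -35.223538 − 11 = -46.223538
x = r cos θ + √(L² − h²) = 24.663787 + 137.435019 = 162.098806

162.0988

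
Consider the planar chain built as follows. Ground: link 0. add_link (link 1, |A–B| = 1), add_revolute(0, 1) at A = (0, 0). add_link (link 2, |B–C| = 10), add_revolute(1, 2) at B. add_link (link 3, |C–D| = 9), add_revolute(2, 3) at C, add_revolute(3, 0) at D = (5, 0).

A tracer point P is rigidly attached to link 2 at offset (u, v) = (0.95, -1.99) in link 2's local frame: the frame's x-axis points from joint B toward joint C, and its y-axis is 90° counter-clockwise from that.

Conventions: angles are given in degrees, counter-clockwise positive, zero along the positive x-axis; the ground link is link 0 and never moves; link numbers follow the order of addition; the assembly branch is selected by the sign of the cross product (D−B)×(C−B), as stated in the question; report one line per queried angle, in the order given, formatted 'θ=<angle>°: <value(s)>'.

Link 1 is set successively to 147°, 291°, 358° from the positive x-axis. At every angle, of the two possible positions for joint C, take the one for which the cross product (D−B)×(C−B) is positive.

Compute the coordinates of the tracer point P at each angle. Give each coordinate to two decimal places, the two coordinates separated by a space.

A=(0,0), D=(5.00,0)
θ=147°: B = A + 1.00·(cos147°, sin147°) = (-0.8387, 0.5446)
θ=147°: |BD| = 5.8640
θ=147°: circle(B,10.00) ∩ circle(D,9.00): a=4.5521, h=8.9039
θ=147°:   candidates: C₊=(4.5207,8.9872) cross=52.212; C₋=(2.8667,-8.7435) cross=-52.212
θ=147°:   branch + wants cross > 0 → take C=(4.5207,8.9872) (cross=52.212)
θ=147°: ex = (C−B)/|BC| = (0.5359,0.8443); ey = (-0.8443,0.5359)
θ=147°: P = B + 0.95·ex + -1.99·ey = (1.3505,0.2802)
θ=291°: B = A + 1.00·(cos291°, sin291°) = (0.3584, -0.9336)
θ=291°: |BD| = 4.7346
θ=291°: circle(B,10.00) ∩ circle(D,9.00): a=4.3738, h=8.9928
θ=291°:   candidates: C₊=(2.8731,8.7451) cross=42.577; C₋=(6.4195,-8.8873) cross=-42.577
θ=291°:   branch + wants cross > 0 → take C=(2.8731,8.7451) (cross=42.577)
θ=291°: ex = (C−B)/|BC| = (0.2515,0.9679); ey = (-0.9679,0.2515)
θ=291°: P = B + 0.95·ex + -1.99·ey = (2.5233,-0.5145)
θ=358°: B = A + 1.00·(cos358°, sin358°) = (0.9994, -0.0349)
θ=358°: |BD| = 4.0008
θ=358°: circle(B,10.00) ∩ circle(D,9.00): a=4.3749, h=8.9922
θ=358°:   candidates: C₊=(5.2957,8.9951) cross=35.976; C₋=(5.4526,-8.9886) cross=-35.976
θ=358°:   branch + wants cross > 0 → take C=(5.2957,8.9951) (cross=35.976)
θ=358°: ex = (C−B)/|BC| = (0.4296,0.9030); ey = (-0.9030,0.4296)
θ=358°: P = B + 0.95·ex + -1.99·ey = (3.2045,-0.0320)

θ=147°: 1.35 0.28
θ=291°: 2.52 -0.51
θ=358°: 3.20 -0.03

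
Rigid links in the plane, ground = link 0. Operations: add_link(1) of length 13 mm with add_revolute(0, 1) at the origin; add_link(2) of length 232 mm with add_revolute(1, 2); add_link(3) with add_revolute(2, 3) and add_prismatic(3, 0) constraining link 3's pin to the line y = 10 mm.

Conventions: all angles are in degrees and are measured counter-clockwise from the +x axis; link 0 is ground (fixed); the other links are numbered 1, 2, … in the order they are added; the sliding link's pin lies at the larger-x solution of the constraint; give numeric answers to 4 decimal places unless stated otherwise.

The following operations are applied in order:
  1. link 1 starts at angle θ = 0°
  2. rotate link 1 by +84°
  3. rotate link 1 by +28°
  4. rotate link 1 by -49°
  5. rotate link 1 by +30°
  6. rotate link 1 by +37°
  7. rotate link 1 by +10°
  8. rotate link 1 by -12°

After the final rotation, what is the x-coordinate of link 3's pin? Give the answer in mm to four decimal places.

geometry: r = 13 mm, L = 232 mm, e = 10 mm; θ starts at 0°
rotate link 1 by +84°: θ ← 0° +84° = 84°
rotate link 1 by +28°: θ ← 84° +28° = 112°
rotate link 1 by -49°: θ ← 112° -49° = 63°
rotate link 1 by +30°: θ ← 63° +30° = 93°
rotate link 1 by +37°: θ ← 93° +37° = 130°
rotate link 1 by +10°: θ ← 130° +10° = 140°
rotate link 1 by -12°: θ ← 140° -12° = 128°
crank pin P = (r cos θ, r sin θ) = (-8.003599, 10.244140)
h = r sin θ − e = 10.244140 − 10 = 0.244140
x = r cos θ + √(L² − h²) = -8.003599 + 231.999872 = 223.996272

223.9963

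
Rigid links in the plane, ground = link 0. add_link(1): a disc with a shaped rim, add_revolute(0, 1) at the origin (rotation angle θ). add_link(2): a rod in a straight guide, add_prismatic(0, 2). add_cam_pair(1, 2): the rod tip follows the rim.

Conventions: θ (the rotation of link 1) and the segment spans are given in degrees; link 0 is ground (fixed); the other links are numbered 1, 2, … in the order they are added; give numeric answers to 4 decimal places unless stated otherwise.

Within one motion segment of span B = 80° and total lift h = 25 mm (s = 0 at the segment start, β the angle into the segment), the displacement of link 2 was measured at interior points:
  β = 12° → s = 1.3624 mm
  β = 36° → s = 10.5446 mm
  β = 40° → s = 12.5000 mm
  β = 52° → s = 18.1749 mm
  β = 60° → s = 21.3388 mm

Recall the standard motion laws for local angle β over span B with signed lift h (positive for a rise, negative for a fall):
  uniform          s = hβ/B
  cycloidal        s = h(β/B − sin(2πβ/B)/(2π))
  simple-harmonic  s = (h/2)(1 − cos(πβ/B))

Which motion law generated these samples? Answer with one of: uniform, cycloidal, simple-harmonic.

candidates at β/B = r: uniform s = h·r (linear in β); cycloidal s = h·(r − sin(2πr)/(2π)); simple-harmonic s = (h/2)(1 − cos(πr))
β=12°: printed 1.3624 | uniform 3.7500, cycloidal 0.5310, simple-harmonic 1.3624
β=36°: printed 10.5446 | uniform 11.2500, cycloidal 10.0205, simple-harmonic 10.5446
β=40°: printed 12.5000 | uniform 12.5000, cycloidal 12.5000, simple-harmonic 12.5000
β=52°: printed 18.1749 | uniform 16.2500, cycloidal 19.4690, simple-harmonic 18.1749
β=60°: printed 21.3388 | uniform 18.7500, cycloidal 22.7289, simple-harmonic 21.3388
only one law matches every sample → simple-harmonic

simple-harmonic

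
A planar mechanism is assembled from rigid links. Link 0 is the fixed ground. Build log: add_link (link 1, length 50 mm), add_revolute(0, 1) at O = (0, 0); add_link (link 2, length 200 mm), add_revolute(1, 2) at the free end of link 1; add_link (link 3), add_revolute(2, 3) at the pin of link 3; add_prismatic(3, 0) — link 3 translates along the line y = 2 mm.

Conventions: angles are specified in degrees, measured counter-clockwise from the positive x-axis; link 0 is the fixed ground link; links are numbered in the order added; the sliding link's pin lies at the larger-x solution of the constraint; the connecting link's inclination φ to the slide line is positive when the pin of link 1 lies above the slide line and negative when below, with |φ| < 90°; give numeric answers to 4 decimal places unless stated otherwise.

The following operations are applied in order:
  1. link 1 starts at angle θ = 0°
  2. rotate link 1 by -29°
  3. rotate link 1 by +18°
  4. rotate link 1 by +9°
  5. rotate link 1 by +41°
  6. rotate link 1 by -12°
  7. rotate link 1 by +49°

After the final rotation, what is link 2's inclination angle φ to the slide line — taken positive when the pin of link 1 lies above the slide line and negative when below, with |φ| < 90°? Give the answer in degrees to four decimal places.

geometry: r = 50 mm, L = 200 mm, e = 2 mm; θ starts at 0°
rotate link 1 by -29°: θ ← 0° -29° = -29°
rotate link 1 by +18°: θ ← -29° +18° = -11°
rotate link 1 by +9°: θ ← -11° +9° = -2°
rotate link 1 by +41°: θ ← -2° +41° = 39°
rotate link 1 by -12°: θ ← 39° -12° = 27°
rotate link 1 by +49°: θ ← 27° +49° = 76°
h = r sin θ − e = 48.514786 − 2 = 46.514786
sin φ = h / L = 46.514786 / 200 = 0.23257393
φ = arcsin(0.23257393) = 13.448657°

13.4487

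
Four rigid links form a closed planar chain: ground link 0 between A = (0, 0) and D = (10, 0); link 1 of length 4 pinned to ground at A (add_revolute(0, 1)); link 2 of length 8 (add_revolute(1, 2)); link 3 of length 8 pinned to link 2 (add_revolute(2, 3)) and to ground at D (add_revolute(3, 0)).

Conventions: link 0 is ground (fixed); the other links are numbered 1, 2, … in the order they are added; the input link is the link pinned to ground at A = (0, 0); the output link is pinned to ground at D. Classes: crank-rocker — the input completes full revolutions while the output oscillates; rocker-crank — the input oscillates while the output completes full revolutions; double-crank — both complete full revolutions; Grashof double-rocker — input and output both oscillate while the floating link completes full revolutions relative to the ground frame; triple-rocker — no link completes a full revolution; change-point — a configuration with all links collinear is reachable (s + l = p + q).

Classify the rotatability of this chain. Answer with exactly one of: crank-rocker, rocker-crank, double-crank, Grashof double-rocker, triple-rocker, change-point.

lengths: ground=10, input=4, coupler=8, output=8
sorted: s=4 (shortest), l=10 (longest), p+q=16
s + l = 14 vs p + q = 16
s + l < p + q (Grashof) with shortest = input link → crank-rocker

crank-rocker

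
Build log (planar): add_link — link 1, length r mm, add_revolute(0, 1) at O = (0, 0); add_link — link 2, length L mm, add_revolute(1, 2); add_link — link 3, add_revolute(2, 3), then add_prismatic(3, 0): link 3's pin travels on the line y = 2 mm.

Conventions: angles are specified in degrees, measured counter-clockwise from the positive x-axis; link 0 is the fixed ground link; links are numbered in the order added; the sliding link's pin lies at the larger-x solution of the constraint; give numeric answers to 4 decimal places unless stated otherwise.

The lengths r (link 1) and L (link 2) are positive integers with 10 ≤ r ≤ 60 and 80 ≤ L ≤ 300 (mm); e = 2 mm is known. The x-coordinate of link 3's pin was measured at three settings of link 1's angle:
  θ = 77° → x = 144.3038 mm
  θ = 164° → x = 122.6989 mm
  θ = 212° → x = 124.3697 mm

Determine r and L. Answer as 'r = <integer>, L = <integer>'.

constraint per measurement: (x − r cos θ)² + (r sin θ − e)² = L²
subtracting the θ₁ and θ₂ equations cancels the r² and L² terms:
r = (x₁² − x₂²) / (2[(x₁cos θ₁ + e sin θ₁) − (x₂cos θ₂ + e sin θ₂)]) = 19.0000 → r = 19
L² = (x₁ − r cos θ₁)² + (r sin θ₁ − e)² = 19881.0055 → L = 141.0000 → L = 141
check at θ₃=212°: x = 124.3697 (printed 124.3697) ✓

r = 19, L = 141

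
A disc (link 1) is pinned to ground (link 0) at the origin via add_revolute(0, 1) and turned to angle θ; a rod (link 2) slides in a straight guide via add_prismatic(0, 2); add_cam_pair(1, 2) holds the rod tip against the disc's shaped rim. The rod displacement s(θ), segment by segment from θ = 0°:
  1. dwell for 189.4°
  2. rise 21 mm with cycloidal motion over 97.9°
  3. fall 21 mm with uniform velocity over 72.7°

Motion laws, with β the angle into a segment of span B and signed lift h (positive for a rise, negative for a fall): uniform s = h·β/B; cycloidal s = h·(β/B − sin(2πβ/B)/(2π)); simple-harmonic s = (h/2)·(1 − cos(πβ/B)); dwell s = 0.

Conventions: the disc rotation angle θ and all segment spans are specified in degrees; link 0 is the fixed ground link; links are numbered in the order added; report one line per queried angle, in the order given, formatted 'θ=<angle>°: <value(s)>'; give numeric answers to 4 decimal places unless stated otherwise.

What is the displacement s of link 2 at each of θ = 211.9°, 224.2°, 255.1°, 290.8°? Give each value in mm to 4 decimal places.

segment 1 (0° to 189.4°, dwell): s unchanged at 0.0000
θ = 211.9° falls in segment 2 (189.4° to 287.3°, cycloidal, h = 21): β = 211.9 − 189.4 = 22.5°, B = 97.9°; Δs = 21·(0.2298 − sin(2π·0.2298)/(2π)) = 1.5109; s = 0.0000 + 1.5109 = 1.5109
θ = 224.2° falls in segment 2 (189.4° to 287.3°, cycloidal, h = 21): β = 224.2 − 189.4 = 34.8°, B = 97.9°; Δs = 21·(0.3555 − sin(2π·0.3555)/(2π)) = 4.8299; s = 0.0000 + 4.8299 = 4.8299
θ = 255.1° falls in segment 2 (189.4° to 287.3°, cycloidal, h = 21): β = 255.1 − 189.4 = 65.7°, B = 97.9°; Δs = 21·(0.6711 − sin(2π·0.6711)/(2π)) = 17.0328; s = 0.0000 + 17.0328 = 17.0328
segment 2 (189.4° to 287.3°, cycloidal, h = 21) is passed completely: s = 0.0000 + (21) = 21.0000
θ = 290.8° falls in segment 3 (287.3° to 360°, uniform, h = -21): β = 290.8 − 287.3 = 3.5°, B = 72.7°; Δs = -21·3.5/72.7 = -1.0110; s = 21.0000 − 1.0110 = 19.9890

θ=211.9°: 1.5109
θ=224.2°: 4.8299
θ=255.1°: 17.0328
θ=290.8°: 19.9890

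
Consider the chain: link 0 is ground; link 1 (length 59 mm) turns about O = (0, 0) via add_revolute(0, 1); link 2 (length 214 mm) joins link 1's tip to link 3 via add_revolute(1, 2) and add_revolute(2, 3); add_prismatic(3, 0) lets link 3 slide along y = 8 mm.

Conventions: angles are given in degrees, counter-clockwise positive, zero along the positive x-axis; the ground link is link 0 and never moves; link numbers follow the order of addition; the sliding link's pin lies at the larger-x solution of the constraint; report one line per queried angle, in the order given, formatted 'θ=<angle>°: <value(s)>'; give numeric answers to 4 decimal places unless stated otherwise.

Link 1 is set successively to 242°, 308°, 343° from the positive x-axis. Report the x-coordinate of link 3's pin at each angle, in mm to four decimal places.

geometry: r = 59 mm, L = 214 mm, e = 8 mm
θ=242°: crank pin P = (r cos θ, r sin θ) = (-27.698822, -52.093908)
θ=242°: h = r sin θ − e = -52.093908 − 8 = -60.093908
θ=242°: x = r cos θ + √(L² − h²) = -27.698822 + 205.389197 = 177.690375
θ=308°: crank pin P = (r cos θ, r sin θ) = (36.324027, -46.492634)
θ=308°: h = r sin θ − e = -46.492634 − 8 = -54.492634
θ=308°: x = r cos θ + √(L² − h²) = 36.324027 + 206.945773 = 243.269800
θ=343°: crank pin P = (r cos θ, r sin θ) = (56.421981, -17.249931)
θ=343°: h = r sin θ − e = -17.249931 − 8 = -25.249931
θ=343°: x = r cos θ + √(L² − h²) = 56.421981 + 212.505155 = 268.927136

θ=242°: 177.6904
θ=308°: 243.2698
θ=343°: 268.9271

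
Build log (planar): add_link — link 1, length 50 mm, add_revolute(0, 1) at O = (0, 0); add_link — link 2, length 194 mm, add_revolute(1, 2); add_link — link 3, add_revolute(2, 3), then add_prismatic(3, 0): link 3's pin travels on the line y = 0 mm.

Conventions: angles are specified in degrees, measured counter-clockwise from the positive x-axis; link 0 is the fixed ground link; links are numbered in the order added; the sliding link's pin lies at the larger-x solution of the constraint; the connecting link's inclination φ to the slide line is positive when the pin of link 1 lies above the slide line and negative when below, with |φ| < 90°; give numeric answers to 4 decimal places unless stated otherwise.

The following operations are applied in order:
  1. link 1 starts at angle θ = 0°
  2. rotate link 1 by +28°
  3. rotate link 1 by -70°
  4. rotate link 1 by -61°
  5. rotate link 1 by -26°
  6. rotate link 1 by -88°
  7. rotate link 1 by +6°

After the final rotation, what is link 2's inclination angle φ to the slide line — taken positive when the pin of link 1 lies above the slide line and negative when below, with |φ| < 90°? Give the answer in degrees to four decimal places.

geometry: r = 50 mm, L = 194 mm, e = 0 mm; θ starts at 0°
rotate link 1 by +28°: θ ← 0° +28° = 28°
rotate link 1 by -70°: θ ← 28° -70° = -42°
rotate link 1 by -61°: θ ← -42° -61° = -103°
rotate link 1 by -26°: θ ← -103° -26° = -129°
rotate link 1 by -88°: θ ← -129° -88° = -217°
rotate link 1 by +6°: θ ← -217° +6° = -211°
h = r sin θ − e = 25.751904 − 0 = 25.751904
sin φ = h / L = 25.751904 / 194 = 0.13274177
φ = arcsin(0.13274177) = 7.628058°

7.6281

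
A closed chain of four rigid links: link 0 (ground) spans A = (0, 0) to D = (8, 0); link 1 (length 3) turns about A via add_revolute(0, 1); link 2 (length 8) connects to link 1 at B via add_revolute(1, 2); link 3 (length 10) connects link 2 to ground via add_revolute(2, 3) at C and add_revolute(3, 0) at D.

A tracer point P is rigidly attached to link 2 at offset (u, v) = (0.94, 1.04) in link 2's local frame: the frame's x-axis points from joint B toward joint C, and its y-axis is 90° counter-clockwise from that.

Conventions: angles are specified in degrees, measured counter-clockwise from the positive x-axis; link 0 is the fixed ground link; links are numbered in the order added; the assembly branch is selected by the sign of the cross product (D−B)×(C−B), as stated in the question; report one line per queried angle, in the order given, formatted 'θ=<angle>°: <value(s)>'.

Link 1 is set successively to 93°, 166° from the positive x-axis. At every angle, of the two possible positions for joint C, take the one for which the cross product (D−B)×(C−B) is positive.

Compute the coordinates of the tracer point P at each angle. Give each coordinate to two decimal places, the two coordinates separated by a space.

A=(0,0), D=(8.00,0)
θ=93°: B = A + 3.00·(cos93°, sin93°) = (-0.1570, 2.9959)
θ=93°: |BD| = 8.6898
θ=93°: circle(B,8.00) ∩ circle(D,10.00): a=2.2735, h=7.6702
θ=93°:   candidates: C₊=(4.6215,9.4120) cross=66.652; C₋=(-0.6673,-4.9878) cross=-66.652
θ=93°:   branch + wants cross > 0 → take C=(4.6215,9.4120) (cross=66.652)
θ=93°: ex = (C−B)/|BC| = (0.5973,0.8020); ey = (-0.8020,0.5973)
θ=93°: P = B + 0.94·ex + 1.04·ey = (-0.4296,4.3710)
θ=166°: B = A + 3.00·(cos166°, sin166°) = (-2.9109, 0.7258)
θ=166°: |BD| = 10.9350
θ=166°: circle(B,8.00) ∩ circle(D,10.00): a=3.8214, h=7.0283
θ=166°:   candidates: C₊=(1.3686,7.4849) cross=76.854; C₋=(0.4356,-6.5407) cross=-76.854
θ=166°:   branch + wants cross > 0 → take C=(1.3686,7.4849) (cross=76.854)
θ=166°: ex = (C−B)/|BC| = (0.5349,0.8449); ey = (-0.8449,0.5349)
θ=166°: P = B + 0.94·ex + 1.04·ey = (-3.2867,2.0763)

θ=93°: -0.43 4.37
θ=166°: -3.29 2.08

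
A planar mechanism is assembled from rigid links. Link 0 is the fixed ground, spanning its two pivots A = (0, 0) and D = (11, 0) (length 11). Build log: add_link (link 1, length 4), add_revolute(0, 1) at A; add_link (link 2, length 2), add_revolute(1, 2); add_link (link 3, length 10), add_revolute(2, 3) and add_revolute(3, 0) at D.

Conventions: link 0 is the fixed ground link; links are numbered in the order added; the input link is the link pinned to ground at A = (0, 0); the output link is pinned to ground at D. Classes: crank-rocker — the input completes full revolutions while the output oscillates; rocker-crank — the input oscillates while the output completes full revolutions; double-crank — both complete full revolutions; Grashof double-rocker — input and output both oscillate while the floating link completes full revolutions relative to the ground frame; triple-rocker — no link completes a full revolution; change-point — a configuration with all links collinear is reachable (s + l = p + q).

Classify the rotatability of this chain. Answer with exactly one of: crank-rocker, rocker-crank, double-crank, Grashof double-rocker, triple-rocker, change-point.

lengths: ground=11, input=4, coupler=2, output=10
sorted: s=2 (shortest), l=11 (longest), p+q=14
s + l = 13 vs p + q = 14
s + l < p + q (Grashof) with shortest = coupler link → Grashof double-rocker

Grashof double-rocker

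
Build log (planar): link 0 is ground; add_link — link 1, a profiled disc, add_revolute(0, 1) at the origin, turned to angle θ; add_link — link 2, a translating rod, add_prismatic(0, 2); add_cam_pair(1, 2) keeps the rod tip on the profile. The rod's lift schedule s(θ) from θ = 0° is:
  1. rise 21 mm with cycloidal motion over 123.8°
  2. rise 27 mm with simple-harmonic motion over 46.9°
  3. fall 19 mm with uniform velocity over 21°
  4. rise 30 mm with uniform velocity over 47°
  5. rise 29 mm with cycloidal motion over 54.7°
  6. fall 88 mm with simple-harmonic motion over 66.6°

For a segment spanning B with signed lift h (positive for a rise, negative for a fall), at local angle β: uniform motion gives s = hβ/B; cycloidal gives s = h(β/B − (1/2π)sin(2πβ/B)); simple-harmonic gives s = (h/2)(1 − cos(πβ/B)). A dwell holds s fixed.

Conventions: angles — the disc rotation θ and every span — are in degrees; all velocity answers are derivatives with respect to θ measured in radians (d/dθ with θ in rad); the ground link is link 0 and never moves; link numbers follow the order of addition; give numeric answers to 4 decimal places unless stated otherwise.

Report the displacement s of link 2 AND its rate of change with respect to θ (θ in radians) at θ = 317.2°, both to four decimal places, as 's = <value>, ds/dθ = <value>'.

seg 1 [0°–123.8°] cycloidal, h=21: full span → s += 21 → s = 21.0000
seg 2 [123.8°–170.7°] simple-harmonic, h=27: full span → s += 27 → s = 48.0000
seg 3 [170.7°–191.7°] uniform, h=-19: full span → s += -19 → s = 29.0000
seg 4 [191.7°–238.7°] uniform, h=30: full span → s += 30 → s = 59.0000
seg 5 [238.7°–293.4°] cycloidal, h=29: full span → s += 29 → s = 88.0000
seg 6 [293.4°–360°] simple-harmonic, h=-88: θ=317.2° here. β=23.8, B=66.6. -88/2·(1 − cos(π·0.3574)) = -24.9358 → s = 63.0642
velocity in seg [293.4°–360°] (simple-harmonic), θ in radians: β = 23.8° = 0.4154 rad, B = 66.6° = 1.1624 rad; ds/dθ = (πh/(2B)) sin(πβ/B) = (π·(-88)/(2·1.1624)) sin(π·0.3574) = -107.176989 mm/rad

s = 63.0642, ds/dθ = -107.1770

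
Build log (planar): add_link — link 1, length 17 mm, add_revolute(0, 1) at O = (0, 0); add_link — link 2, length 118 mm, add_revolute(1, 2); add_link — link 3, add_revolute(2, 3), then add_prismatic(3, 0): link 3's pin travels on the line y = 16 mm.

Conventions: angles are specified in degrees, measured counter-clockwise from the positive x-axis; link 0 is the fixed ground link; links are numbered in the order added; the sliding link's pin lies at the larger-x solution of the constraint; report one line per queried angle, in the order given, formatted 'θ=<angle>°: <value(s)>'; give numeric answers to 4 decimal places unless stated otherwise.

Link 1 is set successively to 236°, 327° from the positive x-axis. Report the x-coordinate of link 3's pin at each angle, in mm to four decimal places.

geometry: r = 17 mm, L = 118 mm, e = 16 mm
θ=236°: crank pin P = (r cos θ, r sin θ) = (-9.506279, -14.093639)
θ=236°: h = r sin θ − e = -14.093639 − 16 = -30.093639
θ=236°: x = r cos θ + √(L² − h²) = -9.506279 + 114.098085 = 104.591805
θ=327°: crank pin P = (r cos θ, r sin θ) = (14.257400, -9.258864)
θ=327°: h = r sin θ − e = -9.258864 − 16 = -25.258864
θ=327°: x = r cos θ + √(L² − h²) = 14.257400 + 115.264868 = 129.522268

θ=236°: 104.5918
θ=327°: 129.5223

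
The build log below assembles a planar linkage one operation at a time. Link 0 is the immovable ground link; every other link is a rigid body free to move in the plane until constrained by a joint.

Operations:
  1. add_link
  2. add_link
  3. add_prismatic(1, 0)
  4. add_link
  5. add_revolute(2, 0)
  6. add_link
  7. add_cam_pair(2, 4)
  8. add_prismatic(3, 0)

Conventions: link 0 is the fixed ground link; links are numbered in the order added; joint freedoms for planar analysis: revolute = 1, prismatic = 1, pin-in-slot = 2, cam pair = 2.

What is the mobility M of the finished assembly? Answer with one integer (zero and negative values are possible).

(L,J1,J2)=(1,0,0); link0 fixed
link1: (2,0,0)
link2: (3,0,0)
P 1-0 [J1]: (3,1,0)
link3: (4,1,0)
R 2-0 [J1]: (4,2,0)
link4: (5,2,0)
C 2-4 [J2]: (5,2,1)
P 3-0 [J1]: (5,3,1)
Grübler: 3·4 − 2·3 − 1 = 5

M = 5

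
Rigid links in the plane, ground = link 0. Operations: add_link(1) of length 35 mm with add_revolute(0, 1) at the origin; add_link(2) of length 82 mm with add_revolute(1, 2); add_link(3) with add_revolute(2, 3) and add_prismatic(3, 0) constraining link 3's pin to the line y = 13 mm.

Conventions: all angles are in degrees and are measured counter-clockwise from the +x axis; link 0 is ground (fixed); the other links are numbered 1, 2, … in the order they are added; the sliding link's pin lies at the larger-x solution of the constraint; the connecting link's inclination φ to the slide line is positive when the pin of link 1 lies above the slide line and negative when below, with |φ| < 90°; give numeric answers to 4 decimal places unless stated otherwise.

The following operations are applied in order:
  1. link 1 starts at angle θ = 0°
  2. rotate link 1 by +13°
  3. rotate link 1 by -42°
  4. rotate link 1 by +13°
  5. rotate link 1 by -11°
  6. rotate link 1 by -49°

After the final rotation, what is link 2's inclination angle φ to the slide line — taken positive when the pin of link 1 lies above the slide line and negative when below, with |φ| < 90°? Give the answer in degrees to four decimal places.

geometry: r = 35 mm, L = 82 mm, e = 13 mm; θ starts at 0°
rotate link 1 by +13°: θ ← 0° +13° = 13°
rotate link 1 by -42°: θ ← 13° -42° = -29°
rotate link 1 by +13°: θ ← -29° +13° = -16°
rotate link 1 by -11°: θ ← -16° -11° = -27°
rotate link 1 by -49°: θ ← -27° -49° = -76°
h = r sin θ − e = -33.960350 − 13 = -46.960350
sin φ = h / L = -46.960350 / 82 = -0.57268720
φ = arcsin(-0.57268720) = -34.937826°

-34.9378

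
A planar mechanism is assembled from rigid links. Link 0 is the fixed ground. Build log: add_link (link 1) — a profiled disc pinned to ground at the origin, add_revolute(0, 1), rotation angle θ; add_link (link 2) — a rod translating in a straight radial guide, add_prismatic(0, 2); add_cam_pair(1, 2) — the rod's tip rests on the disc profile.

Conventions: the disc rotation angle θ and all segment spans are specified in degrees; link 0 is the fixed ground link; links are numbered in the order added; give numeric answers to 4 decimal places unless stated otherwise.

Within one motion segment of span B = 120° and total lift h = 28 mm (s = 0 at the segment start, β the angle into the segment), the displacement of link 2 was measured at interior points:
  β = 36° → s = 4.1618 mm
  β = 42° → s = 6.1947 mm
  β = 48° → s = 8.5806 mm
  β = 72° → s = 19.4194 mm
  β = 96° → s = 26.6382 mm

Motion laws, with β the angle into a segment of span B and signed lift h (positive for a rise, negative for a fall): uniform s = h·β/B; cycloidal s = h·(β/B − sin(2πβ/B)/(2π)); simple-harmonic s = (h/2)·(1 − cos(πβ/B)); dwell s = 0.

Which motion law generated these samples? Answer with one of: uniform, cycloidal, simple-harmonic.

candidates at β/B = r: uniform s = h·r (linear in β); cycloidal s = h·(r − sin(2πr)/(2π)); simple-harmonic s = (h/2)(1 − cos(πr))
β=36°: printed 4.1618 | uniform 8.4000, cycloidal 4.1618, simple-harmonic 5.7710
β=42°: printed 6.1947 | uniform 9.8000, cycloidal 6.1947, simple-harmonic 7.6441
β=48°: printed 8.5806 | uniform 11.2000, cycloidal 8.5806, simple-harmonic 9.6738
β=72°: printed 19.4194 | uniform 16.8000, cycloidal 19.4194, simple-harmonic 18.3262
β=96°: printed 26.6382 | uniform 22.4000, cycloidal 26.6382, simple-harmonic 25.3262
only one law matches every sample → cycloidal

cycloidal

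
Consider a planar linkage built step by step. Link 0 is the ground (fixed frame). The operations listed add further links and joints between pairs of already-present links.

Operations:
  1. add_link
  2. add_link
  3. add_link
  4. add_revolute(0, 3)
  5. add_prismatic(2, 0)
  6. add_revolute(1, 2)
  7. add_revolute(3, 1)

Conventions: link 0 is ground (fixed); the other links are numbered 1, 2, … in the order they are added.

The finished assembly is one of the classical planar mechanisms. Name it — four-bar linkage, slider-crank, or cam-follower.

links: 4 (incl. ground); joints: 3 revolute, 1 prismatic, 0 higher (cam) pair, forming one closed loop
4 links, 3 revolutes + 1 prismatic in one loop → slider-crank

slider-crank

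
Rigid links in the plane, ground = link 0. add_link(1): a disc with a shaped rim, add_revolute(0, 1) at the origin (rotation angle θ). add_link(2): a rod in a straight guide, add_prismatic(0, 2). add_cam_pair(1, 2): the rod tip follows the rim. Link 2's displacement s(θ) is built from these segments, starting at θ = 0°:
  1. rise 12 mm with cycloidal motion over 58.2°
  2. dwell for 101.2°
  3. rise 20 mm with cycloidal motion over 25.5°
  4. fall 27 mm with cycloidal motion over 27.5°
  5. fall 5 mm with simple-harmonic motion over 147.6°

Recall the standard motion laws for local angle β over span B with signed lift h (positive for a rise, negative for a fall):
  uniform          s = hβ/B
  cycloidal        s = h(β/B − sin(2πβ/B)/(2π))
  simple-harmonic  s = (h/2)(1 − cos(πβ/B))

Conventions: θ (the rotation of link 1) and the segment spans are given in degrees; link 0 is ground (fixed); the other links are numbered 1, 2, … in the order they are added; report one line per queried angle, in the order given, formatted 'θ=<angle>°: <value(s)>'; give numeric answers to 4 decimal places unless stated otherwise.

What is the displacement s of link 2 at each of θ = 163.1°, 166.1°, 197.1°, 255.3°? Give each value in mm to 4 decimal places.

segment 1 (0° to 58.2°, cycloidal, h = 12) is passed completely: s = 0.0000 + (12) = 12.0000
segment 2 (58.2° to 159.4°, dwell): s unchanged at 12.0000
θ = 163.1° falls in segment 3 (159.4° to 184.9°, cycloidal, h = 20): β = 163.1 − 159.4 = 3.7°, B = 25.5°; Δs = 20·(0.1451 − sin(2π·0.1451)/(2π)) = 0.3856; s = 12.0000 + 0.3856 = 12.3856
θ = 166.1° falls in segment 3 (159.4° to 184.9°, cycloidal, h = 20): β = 166.1 − 159.4 = 6.7°, B = 25.5°; Δs = 20·(0.2627 − sin(2π·0.2627)/(2π)) = 2.0820; s = 12.0000 + 2.0820 = 14.0820
segment 3 (159.4° to 184.9°, cycloidal, h = 20) is passed completely: s = 12.0000 + (20) = 32.0000
θ = 197.1° falls in segment 4 (184.9° to 212.4°, cycloidal, h = -27): β = 197.1 − 184.9 = 12.2°, B = 27.5°; Δs = -27·(0.4436 − sin(2π·0.4436)/(2π)) = -10.4880; s = 32.0000 − 10.4880 = 21.5120
segment 4 (184.9° to 212.4°, cycloidal, h = -27) is passed completely: s = 32.0000 + (-27) = 5.0000
θ = 255.3° falls in segment 5 (212.4° to 360°, simple-harmonic, h = -5): β = 255.3 − 212.4 = 42.9°, B = 147.6°; Δs = -5/2·(1 − cos(π·0.2907)) = -0.9718; s = 5.0000 − 0.9718 = 4.0282

θ=163.1°: 12.3856
θ=166.1°: 14.0820
θ=197.1°: 21.5120
θ=255.3°: 4.0282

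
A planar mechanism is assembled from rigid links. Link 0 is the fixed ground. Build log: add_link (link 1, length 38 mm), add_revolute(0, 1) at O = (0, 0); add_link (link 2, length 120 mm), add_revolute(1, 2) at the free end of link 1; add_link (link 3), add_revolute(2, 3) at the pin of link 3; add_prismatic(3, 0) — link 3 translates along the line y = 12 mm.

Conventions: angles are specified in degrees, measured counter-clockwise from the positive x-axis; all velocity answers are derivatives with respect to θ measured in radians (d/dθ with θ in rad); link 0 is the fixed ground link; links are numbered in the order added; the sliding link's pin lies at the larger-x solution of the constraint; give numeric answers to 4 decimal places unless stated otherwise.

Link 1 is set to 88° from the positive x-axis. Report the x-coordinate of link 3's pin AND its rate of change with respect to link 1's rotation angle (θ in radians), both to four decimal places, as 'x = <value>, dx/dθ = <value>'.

geometry: r = 38 mm, L = 120 mm, e = 12 mm
crank pin P = (r cos θ, r sin θ) = (1.326181, 37.976851)
h = r sin θ − e = 37.976851 − 12 = 25.976851
x = r cos θ + √(L² − h²) = 1.326181 + 117.154612 = 118.480793
dx/dθ = −r sin θ − h·r cos θ/√(L² − h²) (θ in radians; h = 25.976851) = -38.270907

x = 118.4808, dx/dθ = -38.2709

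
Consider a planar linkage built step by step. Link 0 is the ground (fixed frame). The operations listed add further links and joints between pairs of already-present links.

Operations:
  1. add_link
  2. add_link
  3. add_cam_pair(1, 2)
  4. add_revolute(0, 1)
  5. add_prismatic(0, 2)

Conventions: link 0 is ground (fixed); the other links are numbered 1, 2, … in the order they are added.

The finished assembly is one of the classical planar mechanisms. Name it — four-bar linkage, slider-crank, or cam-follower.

links: 3 (incl. ground); joints: 1 revolute, 1 prismatic, 1 higher (cam) pair, forming one closed loop
3 links, revolute + prismatic + higher pair in one loop → cam-follower

cam-follower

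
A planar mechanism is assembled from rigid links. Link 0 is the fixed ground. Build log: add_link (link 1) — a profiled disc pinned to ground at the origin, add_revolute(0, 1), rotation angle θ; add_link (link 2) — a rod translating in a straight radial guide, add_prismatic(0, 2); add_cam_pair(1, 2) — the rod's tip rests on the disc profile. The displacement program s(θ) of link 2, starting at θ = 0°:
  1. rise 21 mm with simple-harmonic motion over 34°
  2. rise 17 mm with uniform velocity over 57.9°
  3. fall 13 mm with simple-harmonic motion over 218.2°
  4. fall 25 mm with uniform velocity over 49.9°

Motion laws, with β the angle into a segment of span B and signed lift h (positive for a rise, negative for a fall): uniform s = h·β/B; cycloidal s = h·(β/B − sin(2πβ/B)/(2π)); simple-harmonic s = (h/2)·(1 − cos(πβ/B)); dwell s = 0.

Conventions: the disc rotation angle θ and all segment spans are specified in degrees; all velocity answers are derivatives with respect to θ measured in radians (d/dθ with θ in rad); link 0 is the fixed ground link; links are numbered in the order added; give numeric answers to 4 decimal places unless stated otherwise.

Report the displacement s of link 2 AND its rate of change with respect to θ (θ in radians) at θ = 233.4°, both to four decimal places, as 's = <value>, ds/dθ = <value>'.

seg 1 [0°–34°] simple-harmonic, h=21: full span → s += 21 → s = 21.0000
seg 2 [34°–91.9°] uniform, h=17: full span → s += 17 → s = 38.0000
seg 3 [91.9°–310.1°] simple-harmonic, h=-13: θ=233.4° here. β=141.5, B=218.2. -13/2·(1 − cos(π·0.6485)) = -9.4234 → s = 28.5766
velocity in seg [91.9°–310.1°] (simple-harmonic), θ in radians: β = 141.5° = 2.4696 rad, B = 218.2° = 3.8083 rad; ds/dθ = (πh/(2B)) sin(πβ/B) = (π·(-13)/(2·3.8083)) sin(π·0.6485) = -4.789136 mm/rad

s = 28.5766, ds/dθ = -4.7891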